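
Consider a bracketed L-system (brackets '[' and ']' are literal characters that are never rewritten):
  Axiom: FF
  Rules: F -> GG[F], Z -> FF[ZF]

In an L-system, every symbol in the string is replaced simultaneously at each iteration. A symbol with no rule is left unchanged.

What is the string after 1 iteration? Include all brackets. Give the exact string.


Step 0: FF
Step 1: GG[F]GG[F]

Answer: GG[F]GG[F]


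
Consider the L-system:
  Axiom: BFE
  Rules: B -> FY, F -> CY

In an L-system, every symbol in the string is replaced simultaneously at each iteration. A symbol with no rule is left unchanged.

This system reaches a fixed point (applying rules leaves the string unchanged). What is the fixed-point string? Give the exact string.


Step 0: BFE
Step 1: FYCYE
Step 2: CYYCYE
Step 3: CYYCYE  (unchanged — fixed point at step 2)

Answer: CYYCYE


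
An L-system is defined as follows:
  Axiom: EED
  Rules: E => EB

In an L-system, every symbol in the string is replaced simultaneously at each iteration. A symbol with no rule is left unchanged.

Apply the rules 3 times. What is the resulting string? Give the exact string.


Answer: EBBBEBBBD

Derivation:
Step 0: EED
Step 1: EBEBD
Step 2: EBBEBBD
Step 3: EBBBEBBBD


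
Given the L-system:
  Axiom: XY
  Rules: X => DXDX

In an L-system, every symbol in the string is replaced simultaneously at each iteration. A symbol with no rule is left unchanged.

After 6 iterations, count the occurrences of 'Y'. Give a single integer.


Answer: 1

Derivation:
Step 0: XY  (1 'Y')
Step 1: DXDXY  (1 'Y')
Step 2: DDXDXDDXDXY  (1 'Y')
Step 3: DDDXDXDDXDXDDDXDXDDXDXY  (1 'Y')
Step 4: DDDDXDXDDXDXDDDXDXDDXDXDDDDXDXDDXDXDDDXDXDDXDXY  (1 'Y')
Step 5: DDDDDXDXDDXDXDDDXDXDDXDXDDDDXDXDDXDXDDDXDXDDXDXDDDDDXDXDDXDXDDDXDXDDXDXDDDDXDXDDXDXDDDXDXDDXDXY  (1 'Y')
Step 6: DDDDDDXDXDDXDXDDDXDXDDXDXDDDDXDXDDXDXDDDXDXDDXDXDDDDDXDXDDXDXDDDXDXDDXDXDDDDXDXDDXDXDDDXDXDDXDXDDDDDDXDXDDXDXDDDXDXDDXDXDDDDXDXDDXDXDDDXDXDDXDXDDDDDXDXDDXDXDDDXDXDDXDXDDDDXDXDDXDXDDDXDXDDXDXY  (1 'Y')


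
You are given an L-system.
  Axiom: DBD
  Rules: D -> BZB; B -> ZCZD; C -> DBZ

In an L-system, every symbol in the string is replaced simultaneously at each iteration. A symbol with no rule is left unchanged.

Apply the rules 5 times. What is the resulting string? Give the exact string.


Answer: ZZCZDZZCZDZDBZZBZBZZZDBZZBZBZZDBZZBZBZZZCZDZZCZDZDBZZBZBZZZDBZZBZBZZDBZZBZBZZDBZZBZBZZDBZZBZBZBZBZCZDZZZCZDZZCZDZZZBZBZCZDZZZCZDZZCZDZZBZBZCZDZZZCZDZZCZDZZCZDZZCZDZDBZZBZBZZZDBZZBZBZZDBZZBZBZZZCZDZZCZDZDBZZBZBZZZDBZZBZBZZDBZZBZB

Derivation:
Step 0: DBD
Step 1: BZBZCZDBZB
Step 2: ZCZDZZCZDZDBZZBZBZCZDZZCZD
Step 3: ZDBZZBZBZZDBZZBZBZBZBZCZDZZZCZDZZCZDZDBZZBZBZZDBZZBZB
Step 4: ZBZBZCZDZZZCZDZZCZDZZBZBZCZDZZZCZDZZCZDZZCZDZZCZDZDBZZBZBZZZDBZZBZBZZDBZZBZBZBZBZCZDZZZCZDZZCZDZZBZBZCZDZZZCZDZZCZD
Step 5: ZZCZDZZCZDZDBZZBZBZZZDBZZBZBZZDBZZBZBZZZCZDZZCZDZDBZZBZBZZZDBZZBZBZZDBZZBZBZZDBZZBZBZZDBZZBZBZBZBZCZDZZZCZDZZCZDZZZBZBZCZDZZZCZDZZCZDZZBZBZCZDZZZCZDZZCZDZZCZDZZCZDZDBZZBZBZZZDBZZBZBZZDBZZBZBZZZCZDZZCZDZDBZZBZBZZZDBZZBZBZZDBZZBZB


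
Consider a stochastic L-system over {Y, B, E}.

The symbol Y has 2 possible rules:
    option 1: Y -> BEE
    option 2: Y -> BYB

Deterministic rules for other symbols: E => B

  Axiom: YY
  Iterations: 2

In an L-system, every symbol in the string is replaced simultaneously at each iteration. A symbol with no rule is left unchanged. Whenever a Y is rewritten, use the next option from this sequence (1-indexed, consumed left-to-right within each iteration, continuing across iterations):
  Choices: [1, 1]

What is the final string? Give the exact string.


Step 0: YY
Step 1: BEEBEE  (used choices [1, 1])
Step 2: BBBBBB  (used choices [])

Answer: BBBBBB


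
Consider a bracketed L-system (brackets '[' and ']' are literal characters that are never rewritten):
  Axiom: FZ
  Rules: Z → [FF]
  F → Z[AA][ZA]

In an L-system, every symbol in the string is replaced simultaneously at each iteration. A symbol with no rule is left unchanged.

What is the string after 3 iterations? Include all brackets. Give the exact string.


Answer: [Z[AA][ZA]Z[AA][ZA]][AA][[Z[AA][ZA]Z[AA][ZA]]A][[FF][AA][[FF]A][FF][AA][[FF]A]]

Derivation:
Step 0: FZ
Step 1: Z[AA][ZA][FF]
Step 2: [FF][AA][[FF]A][Z[AA][ZA]Z[AA][ZA]]
Step 3: [Z[AA][ZA]Z[AA][ZA]][AA][[Z[AA][ZA]Z[AA][ZA]]A][[FF][AA][[FF]A][FF][AA][[FF]A]]


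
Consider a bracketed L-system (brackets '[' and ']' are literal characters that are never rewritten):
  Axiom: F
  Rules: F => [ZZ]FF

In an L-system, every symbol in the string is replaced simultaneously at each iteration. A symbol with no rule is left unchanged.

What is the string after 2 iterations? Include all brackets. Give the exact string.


Step 0: F
Step 1: [ZZ]FF
Step 2: [ZZ][ZZ]FF[ZZ]FF

Answer: [ZZ][ZZ]FF[ZZ]FF


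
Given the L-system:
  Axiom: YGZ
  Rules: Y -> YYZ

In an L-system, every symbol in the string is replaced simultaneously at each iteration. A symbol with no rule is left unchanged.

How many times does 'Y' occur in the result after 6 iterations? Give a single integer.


Answer: 64

Derivation:
Step 0: YGZ  (1 'Y')
Step 1: YYZGZ  (2 'Y')
Step 2: YYZYYZZGZ  (4 'Y')
Step 3: YYZYYZZYYZYYZZZGZ  (8 'Y')
Step 4: YYZYYZZYYZYYZZZYYZYYZZYYZYYZZZZGZ  (16 'Y')
Step 5: YYZYYZZYYZYYZZZYYZYYZZYYZYYZZZZYYZYYZZYYZYYZZZYYZYYZZYYZYYZZZZZGZ  (32 'Y')
Step 6: YYZYYZZYYZYYZZZYYZYYZZYYZYYZZZZYYZYYZZYYZYYZZZYYZYYZZYYZYYZZZZZYYZYYZZYYZYYZZZYYZYYZZYYZYYZZZZYYZYYZZYYZYYZZZYYZYYZZYYZYYZZZZZZGZ  (64 'Y')


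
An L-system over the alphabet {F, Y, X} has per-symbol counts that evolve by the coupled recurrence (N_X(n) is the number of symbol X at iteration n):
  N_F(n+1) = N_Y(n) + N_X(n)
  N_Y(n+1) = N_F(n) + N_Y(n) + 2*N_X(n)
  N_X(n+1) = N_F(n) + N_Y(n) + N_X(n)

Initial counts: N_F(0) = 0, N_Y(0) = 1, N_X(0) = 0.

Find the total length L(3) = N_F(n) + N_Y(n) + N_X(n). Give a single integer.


Answer: 28

Derivation:
Step 0: N_F=0, N_Y=1, N_X=0, L=1
Step 1: N_F=1, N_Y=1, N_X=1, L=3
Step 2: N_F=2, N_Y=4, N_X=3, L=9
Step 3: N_F=7, N_Y=12, N_X=9, L=28


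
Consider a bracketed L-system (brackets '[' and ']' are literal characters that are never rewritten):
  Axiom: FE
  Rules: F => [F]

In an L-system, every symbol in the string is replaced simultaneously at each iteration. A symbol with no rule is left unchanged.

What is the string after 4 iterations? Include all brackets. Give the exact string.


Step 0: FE
Step 1: [F]E
Step 2: [[F]]E
Step 3: [[[F]]]E
Step 4: [[[[F]]]]E

Answer: [[[[F]]]]E


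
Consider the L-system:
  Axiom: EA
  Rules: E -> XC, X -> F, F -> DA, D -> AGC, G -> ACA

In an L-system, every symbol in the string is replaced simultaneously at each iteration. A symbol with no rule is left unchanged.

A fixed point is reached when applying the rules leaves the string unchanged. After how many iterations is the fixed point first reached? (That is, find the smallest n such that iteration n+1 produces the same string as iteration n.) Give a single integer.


Step 0: EA
Step 1: XCA
Step 2: FCA
Step 3: DACA
Step 4: AGCACA
Step 5: AACACACA
Step 6: AACACACA  (unchanged — fixed point at step 5)

Answer: 5


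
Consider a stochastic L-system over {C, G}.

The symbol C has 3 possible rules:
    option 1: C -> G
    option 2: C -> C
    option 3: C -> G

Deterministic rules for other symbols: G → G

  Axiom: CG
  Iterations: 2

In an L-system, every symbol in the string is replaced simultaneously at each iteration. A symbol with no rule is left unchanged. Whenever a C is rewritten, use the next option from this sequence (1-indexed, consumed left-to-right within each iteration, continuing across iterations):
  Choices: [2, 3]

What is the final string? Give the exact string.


Step 0: CG
Step 1: CG  (used choices [2])
Step 2: GG  (used choices [3])

Answer: GG


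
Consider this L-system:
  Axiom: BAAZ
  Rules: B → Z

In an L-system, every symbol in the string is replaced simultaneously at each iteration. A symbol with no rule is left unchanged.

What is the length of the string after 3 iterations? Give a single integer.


Step 0: length = 4
Step 1: length = 4
Step 2: length = 4
Step 3: length = 4

Answer: 4


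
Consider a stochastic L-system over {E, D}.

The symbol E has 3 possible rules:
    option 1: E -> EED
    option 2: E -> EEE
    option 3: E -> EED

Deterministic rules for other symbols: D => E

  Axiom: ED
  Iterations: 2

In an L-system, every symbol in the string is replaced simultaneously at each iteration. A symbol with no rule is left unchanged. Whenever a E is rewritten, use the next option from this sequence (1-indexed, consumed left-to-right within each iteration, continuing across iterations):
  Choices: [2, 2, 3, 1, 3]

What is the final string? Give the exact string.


Answer: EEEEEDEEDEED

Derivation:
Step 0: ED
Step 1: EEEE  (used choices [2])
Step 2: EEEEEDEEDEED  (used choices [2, 3, 1, 3])


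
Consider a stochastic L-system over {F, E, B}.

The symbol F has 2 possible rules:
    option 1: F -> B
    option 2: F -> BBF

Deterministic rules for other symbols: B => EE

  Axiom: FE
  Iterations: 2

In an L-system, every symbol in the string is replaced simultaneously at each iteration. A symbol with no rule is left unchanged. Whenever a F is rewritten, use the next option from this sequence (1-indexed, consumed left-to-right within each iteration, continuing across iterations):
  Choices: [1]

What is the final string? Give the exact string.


Step 0: FE
Step 1: BE  (used choices [1])
Step 2: EEE  (used choices [])

Answer: EEE


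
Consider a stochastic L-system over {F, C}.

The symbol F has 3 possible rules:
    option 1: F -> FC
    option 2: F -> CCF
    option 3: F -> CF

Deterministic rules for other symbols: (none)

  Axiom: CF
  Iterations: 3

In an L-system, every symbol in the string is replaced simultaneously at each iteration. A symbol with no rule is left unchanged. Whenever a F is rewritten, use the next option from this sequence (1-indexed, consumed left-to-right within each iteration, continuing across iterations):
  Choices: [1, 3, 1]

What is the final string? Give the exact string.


Answer: CCFCC

Derivation:
Step 0: CF
Step 1: CFC  (used choices [1])
Step 2: CCFC  (used choices [3])
Step 3: CCFCC  (used choices [1])


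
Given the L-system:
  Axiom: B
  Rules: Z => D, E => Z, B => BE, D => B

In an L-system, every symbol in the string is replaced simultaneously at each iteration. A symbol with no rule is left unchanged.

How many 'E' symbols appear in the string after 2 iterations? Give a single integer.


Step 0: B  (0 'E')
Step 1: BE  (1 'E')
Step 2: BEZ  (1 'E')

Answer: 1


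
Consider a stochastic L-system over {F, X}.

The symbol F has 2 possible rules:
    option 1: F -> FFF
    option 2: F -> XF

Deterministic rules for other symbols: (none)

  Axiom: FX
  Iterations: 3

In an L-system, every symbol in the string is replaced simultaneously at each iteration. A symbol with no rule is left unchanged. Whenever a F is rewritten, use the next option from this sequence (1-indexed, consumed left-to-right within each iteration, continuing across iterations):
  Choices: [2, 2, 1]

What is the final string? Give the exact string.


Step 0: FX
Step 1: XFX  (used choices [2])
Step 2: XXFX  (used choices [2])
Step 3: XXFFFX  (used choices [1])

Answer: XXFFFX


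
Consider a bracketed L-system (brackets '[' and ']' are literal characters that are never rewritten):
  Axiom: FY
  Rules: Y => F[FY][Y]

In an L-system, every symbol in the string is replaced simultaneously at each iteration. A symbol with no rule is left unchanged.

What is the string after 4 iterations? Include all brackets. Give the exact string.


Step 0: FY
Step 1: FF[FY][Y]
Step 2: FF[FF[FY][Y]][F[FY][Y]]
Step 3: FF[FF[FF[FY][Y]][F[FY][Y]]][F[FF[FY][Y]][F[FY][Y]]]
Step 4: FF[FF[FF[FF[FY][Y]][F[FY][Y]]][F[FF[FY][Y]][F[FY][Y]]]][F[FF[FF[FY][Y]][F[FY][Y]]][F[FF[FY][Y]][F[FY][Y]]]]

Answer: FF[FF[FF[FF[FY][Y]][F[FY][Y]]][F[FF[FY][Y]][F[FY][Y]]]][F[FF[FF[FY][Y]][F[FY][Y]]][F[FF[FY][Y]][F[FY][Y]]]]


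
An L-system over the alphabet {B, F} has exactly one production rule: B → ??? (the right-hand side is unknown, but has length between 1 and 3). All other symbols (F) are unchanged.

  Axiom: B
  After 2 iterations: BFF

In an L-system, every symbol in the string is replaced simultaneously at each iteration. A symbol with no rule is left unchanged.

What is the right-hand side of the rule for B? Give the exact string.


Trying B → BF:
  Step 0: B
  Step 1: BF
  Step 2: BFF
Matches the given result.

Answer: BF


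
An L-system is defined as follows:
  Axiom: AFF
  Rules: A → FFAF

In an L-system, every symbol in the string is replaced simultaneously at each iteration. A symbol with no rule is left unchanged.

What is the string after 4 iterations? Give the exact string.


Answer: FFFFFFFFAFFFFFF

Derivation:
Step 0: AFF
Step 1: FFAFFF
Step 2: FFFFAFFFF
Step 3: FFFFFFAFFFFF
Step 4: FFFFFFFFAFFFFFF


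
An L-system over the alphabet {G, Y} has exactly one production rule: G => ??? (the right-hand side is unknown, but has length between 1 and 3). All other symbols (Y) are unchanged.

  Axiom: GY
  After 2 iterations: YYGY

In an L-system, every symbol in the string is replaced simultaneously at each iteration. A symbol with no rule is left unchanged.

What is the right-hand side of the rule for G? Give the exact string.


Answer: YG

Derivation:
Trying G => YG:
  Step 0: GY
  Step 1: YGY
  Step 2: YYGY
Matches the given result.


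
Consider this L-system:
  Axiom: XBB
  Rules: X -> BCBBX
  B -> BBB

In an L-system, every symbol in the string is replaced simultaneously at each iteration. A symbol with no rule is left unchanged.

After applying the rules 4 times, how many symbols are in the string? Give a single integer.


Step 0: length = 3
Step 1: length = 11
Step 2: length = 33
Step 3: length = 97
Step 4: length = 287

Answer: 287


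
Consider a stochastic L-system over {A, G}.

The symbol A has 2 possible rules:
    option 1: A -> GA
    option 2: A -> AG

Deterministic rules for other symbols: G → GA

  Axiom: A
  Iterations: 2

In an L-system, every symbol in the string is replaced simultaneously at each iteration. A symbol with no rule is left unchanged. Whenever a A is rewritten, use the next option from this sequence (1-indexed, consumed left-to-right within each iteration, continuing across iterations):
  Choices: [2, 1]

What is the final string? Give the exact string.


Step 0: A
Step 1: AG  (used choices [2])
Step 2: GAGA  (used choices [1])

Answer: GAGA


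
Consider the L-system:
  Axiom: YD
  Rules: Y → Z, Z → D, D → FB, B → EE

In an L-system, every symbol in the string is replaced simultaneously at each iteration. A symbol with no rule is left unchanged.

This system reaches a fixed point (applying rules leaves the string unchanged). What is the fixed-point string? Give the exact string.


Answer: FEEFEE

Derivation:
Step 0: YD
Step 1: ZFB
Step 2: DFEE
Step 3: FBFEE
Step 4: FEEFEE
Step 5: FEEFEE  (unchanged — fixed point at step 4)


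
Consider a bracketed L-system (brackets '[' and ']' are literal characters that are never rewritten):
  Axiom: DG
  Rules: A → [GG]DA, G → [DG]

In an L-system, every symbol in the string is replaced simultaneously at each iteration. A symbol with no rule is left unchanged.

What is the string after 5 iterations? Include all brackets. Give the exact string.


Step 0: DG
Step 1: D[DG]
Step 2: D[D[DG]]
Step 3: D[D[D[DG]]]
Step 4: D[D[D[D[DG]]]]
Step 5: D[D[D[D[D[DG]]]]]

Answer: D[D[D[D[D[DG]]]]]


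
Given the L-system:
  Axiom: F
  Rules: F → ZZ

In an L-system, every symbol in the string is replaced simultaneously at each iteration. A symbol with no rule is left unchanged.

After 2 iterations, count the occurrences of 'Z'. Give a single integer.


Answer: 2

Derivation:
Step 0: F  (0 'Z')
Step 1: ZZ  (2 'Z')
Step 2: ZZ  (2 'Z')


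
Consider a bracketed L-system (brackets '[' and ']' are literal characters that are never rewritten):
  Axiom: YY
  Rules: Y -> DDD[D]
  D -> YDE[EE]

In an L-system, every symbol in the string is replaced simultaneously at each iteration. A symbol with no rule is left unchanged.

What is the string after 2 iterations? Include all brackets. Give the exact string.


Answer: YDE[EE]YDE[EE]YDE[EE][YDE[EE]]YDE[EE]YDE[EE]YDE[EE][YDE[EE]]

Derivation:
Step 0: YY
Step 1: DDD[D]DDD[D]
Step 2: YDE[EE]YDE[EE]YDE[EE][YDE[EE]]YDE[EE]YDE[EE]YDE[EE][YDE[EE]]


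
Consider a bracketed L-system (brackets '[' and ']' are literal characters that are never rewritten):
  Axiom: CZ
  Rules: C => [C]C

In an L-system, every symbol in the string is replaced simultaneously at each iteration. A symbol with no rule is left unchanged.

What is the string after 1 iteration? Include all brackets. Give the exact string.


Answer: [C]CZ

Derivation:
Step 0: CZ
Step 1: [C]CZ


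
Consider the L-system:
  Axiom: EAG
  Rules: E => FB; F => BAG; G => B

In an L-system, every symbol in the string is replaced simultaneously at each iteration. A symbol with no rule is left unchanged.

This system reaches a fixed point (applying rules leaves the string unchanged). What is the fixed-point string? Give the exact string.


Step 0: EAG
Step 1: FBAB
Step 2: BAGBAB
Step 3: BABBAB
Step 4: BABBAB  (unchanged — fixed point at step 3)

Answer: BABBAB


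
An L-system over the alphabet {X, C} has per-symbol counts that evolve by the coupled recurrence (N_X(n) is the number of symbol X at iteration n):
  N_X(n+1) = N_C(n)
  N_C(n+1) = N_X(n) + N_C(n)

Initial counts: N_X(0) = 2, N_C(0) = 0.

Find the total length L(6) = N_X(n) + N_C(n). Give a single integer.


Step 0: N_X=2, N_C=0, L=2
Step 1: N_X=0, N_C=2, L=2
Step 2: N_X=2, N_C=2, L=4
Step 3: N_X=2, N_C=4, L=6
Step 4: N_X=4, N_C=6, L=10
Step 5: N_X=6, N_C=10, L=16
Step 6: N_X=10, N_C=16, L=26

Answer: 26


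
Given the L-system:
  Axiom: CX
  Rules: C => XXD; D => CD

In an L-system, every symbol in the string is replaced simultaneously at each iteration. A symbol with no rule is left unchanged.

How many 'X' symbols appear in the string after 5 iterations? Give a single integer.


Step 0: CX  (1 'X')
Step 1: XXDX  (3 'X')
Step 2: XXCDX  (3 'X')
Step 3: XXXXDCDX  (5 'X')
Step 4: XXXXCDXXDCDX  (7 'X')
Step 5: XXXXXXDCDXXCDXXDCDX  (11 'X')

Answer: 11


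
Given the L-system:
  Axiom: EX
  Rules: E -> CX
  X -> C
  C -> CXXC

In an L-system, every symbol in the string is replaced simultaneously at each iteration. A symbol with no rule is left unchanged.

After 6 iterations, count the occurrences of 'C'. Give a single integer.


Step 0: EX  (0 'C')
Step 1: CXC  (2 'C')
Step 2: CXXCCCXXC  (5 'C')
Step 3: CXXCCCCXXCCXXCCXXCCCCXXC  (14 'C')
Step 4: CXXCCCCXXCCXXCCXXCCXXCCCCXXCCXXCCCCXXCCXXCCCCXXCCXXCCXXCCXXCCCCXXC  (38 'C')
Step 5: CXXCCCCXXCCXXCCXXCCXXCCCCXXCCXXCCCCXXCCXXCCCCXXCCXXCCCCXXCCXXCCXXCCXXCCCCXXCCXXCCCCXXCCXXCCXXCCXXCCCCXXCCXXCCCCXXCCXXCCXXCCXXCCCCXXCCXXCCCCXXCCXXCCCCXXCCXXCCCCXXCCXXCCXXCCXXCCCCXXC  (104 'C')
Step 6: CXXCCCCXXCCXXCCXXCCXXCCCCXXCCXXCCCCXXCCXXCCCCXXCCXXCCCCXXCCXXCCXXCCXXCCCCXXCCXXCCCCXXCCXXCCXXCCXXCCCCXXCCXXCCCCXXCCXXCCXXCCXXCCCCXXCCXXCCCCXXCCXXCCXXCCXXCCCCXXCCXXCCCCXXCCXXCCCCXXCCXXCCCCXXCCXXCCXXCCXXCCCCXXCCXXCCCCXXCCXXCCXXCCXXCCCCXXCCXXCCCCXXCCXXCCCCXXCCXXCCCCXXCCXXCCXXCCXXCCCCXXCCXXCCCCXXCCXXCCXXCCXXCCCCXXCCXXCCCCXXCCXXCCCCXXCCXXCCCCXXCCXXCCXXCCXXCCCCXXCCXXCCCCXXCCXXCCXXCCXXCCCCXXCCXXCCCCXXCCXXCCXXCCXXCCCCXXCCXXCCCCXXCCXXCCXXCCXXCCCCXXCCXXCCCCXXCCXXCCCCXXCCXXCCCCXXCCXXCCXXCCXXCCCCXXC  (284 'C')

Answer: 284


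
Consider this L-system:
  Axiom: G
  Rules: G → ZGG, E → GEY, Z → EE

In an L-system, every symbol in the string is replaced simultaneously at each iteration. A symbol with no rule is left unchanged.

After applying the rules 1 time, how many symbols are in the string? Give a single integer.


Answer: 3

Derivation:
Step 0: length = 1
Step 1: length = 3


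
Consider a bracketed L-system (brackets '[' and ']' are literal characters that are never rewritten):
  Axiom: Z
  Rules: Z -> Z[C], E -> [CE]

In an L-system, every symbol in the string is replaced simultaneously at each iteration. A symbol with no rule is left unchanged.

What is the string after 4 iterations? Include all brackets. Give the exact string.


Answer: Z[C][C][C][C]

Derivation:
Step 0: Z
Step 1: Z[C]
Step 2: Z[C][C]
Step 3: Z[C][C][C]
Step 4: Z[C][C][C][C]


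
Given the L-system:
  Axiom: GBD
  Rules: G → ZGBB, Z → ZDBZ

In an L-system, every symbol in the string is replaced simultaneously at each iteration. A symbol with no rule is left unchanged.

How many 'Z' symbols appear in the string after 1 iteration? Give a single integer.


Step 0: GBD  (0 'Z')
Step 1: ZGBBBD  (1 'Z')

Answer: 1


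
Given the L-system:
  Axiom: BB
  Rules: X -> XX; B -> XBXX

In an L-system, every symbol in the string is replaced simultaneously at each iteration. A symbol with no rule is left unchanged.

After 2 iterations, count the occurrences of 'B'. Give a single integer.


Step 0: BB  (2 'B')
Step 1: XBXXXBXX  (2 'B')
Step 2: XXXBXXXXXXXXXBXXXXXX  (2 'B')

Answer: 2


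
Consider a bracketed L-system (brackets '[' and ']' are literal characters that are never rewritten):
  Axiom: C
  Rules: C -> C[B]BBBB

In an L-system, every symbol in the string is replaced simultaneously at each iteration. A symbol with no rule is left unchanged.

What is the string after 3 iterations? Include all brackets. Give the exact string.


Step 0: C
Step 1: C[B]BBBB
Step 2: C[B]BBBB[B]BBBB
Step 3: C[B]BBBB[B]BBBB[B]BBBB

Answer: C[B]BBBB[B]BBBB[B]BBBB


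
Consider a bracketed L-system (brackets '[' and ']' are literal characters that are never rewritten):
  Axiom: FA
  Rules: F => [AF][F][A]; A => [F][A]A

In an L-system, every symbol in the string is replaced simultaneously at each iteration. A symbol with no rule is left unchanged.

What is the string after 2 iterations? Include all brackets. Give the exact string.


Step 0: FA
Step 1: [AF][F][A][F][A]A
Step 2: [[F][A]A[AF][F][A]][[AF][F][A]][[F][A]A][[AF][F][A]][[F][A]A][F][A]A

Answer: [[F][A]A[AF][F][A]][[AF][F][A]][[F][A]A][[AF][F][A]][[F][A]A][F][A]A


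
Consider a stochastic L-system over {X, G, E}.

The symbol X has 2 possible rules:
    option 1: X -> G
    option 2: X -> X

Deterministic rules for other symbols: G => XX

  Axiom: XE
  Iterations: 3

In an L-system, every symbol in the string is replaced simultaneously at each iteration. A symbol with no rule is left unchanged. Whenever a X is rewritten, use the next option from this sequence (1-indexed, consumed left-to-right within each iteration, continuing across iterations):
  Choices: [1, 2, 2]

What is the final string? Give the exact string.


Step 0: XE
Step 1: GE  (used choices [1])
Step 2: XXE  (used choices [])
Step 3: XXE  (used choices [2, 2])

Answer: XXE


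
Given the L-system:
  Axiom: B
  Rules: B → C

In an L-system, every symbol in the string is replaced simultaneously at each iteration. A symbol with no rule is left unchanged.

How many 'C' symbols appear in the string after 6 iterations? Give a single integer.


Step 0: B  (0 'C')
Step 1: C  (1 'C')
Step 2: C  (1 'C')
Step 3: C  (1 'C')
Step 4: C  (1 'C')
Step 5: C  (1 'C')
Step 6: C  (1 'C')

Answer: 1


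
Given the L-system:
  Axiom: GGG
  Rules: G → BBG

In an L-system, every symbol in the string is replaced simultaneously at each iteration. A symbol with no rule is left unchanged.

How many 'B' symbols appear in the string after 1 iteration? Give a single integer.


Step 0: GGG  (0 'B')
Step 1: BBGBBGBBG  (6 'B')

Answer: 6


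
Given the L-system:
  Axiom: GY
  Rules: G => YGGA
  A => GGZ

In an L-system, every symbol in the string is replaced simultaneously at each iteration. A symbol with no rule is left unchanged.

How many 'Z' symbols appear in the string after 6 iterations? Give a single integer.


Step 0: GY  (0 'Z')
Step 1: YGGAY  (0 'Z')
Step 2: YYGGAYGGAGGZY  (1 'Z')
Step 3: YYYGGAYGGAGGZYYGGAYGGAGGZYGGAYGGAZY  (3 'Z')
Step 4: YYYYGGAYGGAGGZYYGGAYGGAGGZYGGAYGGAZYYYGGAYGGAGGZYYGGAYGGAGGZYGGAYGGAZYYGGAYGGAGGZYYGGAYGGAGGZZY  (9 'Z')
Step 5: YYYYYGGAYGGAGGZYYGGAYGGAGGZYGGAYGGAZYYYGGAYGGAGGZYYGGAYGGAGGZYGGAYGGAZYYGGAYGGAGGZYYGGAYGGAGGZZYYYYGGAYGGAGGZYYGGAYGGAGGZYGGAYGGAZYYYGGAYGGAGGZYYGGAYGGAGGZYGGAYGGAZYYGGAYGGAGGZYYGGAYGGAGGZZYYYGGAYGGAGGZYYGGAYGGAGGZYGGAYGGAZYYYGGAYGGAGGZYYGGAYGGAGGZYGGAYGGAZZY  (25 'Z')
Step 6: YYYYYYGGAYGGAGGZYYGGAYGGAGGZYGGAYGGAZYYYGGAYGGAGGZYYGGAYGGAGGZYGGAYGGAZYYGGAYGGAGGZYYGGAYGGAGGZZYYYYGGAYGGAGGZYYGGAYGGAGGZYGGAYGGAZYYYGGAYGGAGGZYYGGAYGGAGGZYGGAYGGAZYYGGAYGGAGGZYYGGAYGGAGGZZYYYGGAYGGAGGZYYGGAYGGAGGZYGGAYGGAZYYYGGAYGGAGGZYYGGAYGGAGGZYGGAYGGAZZYYYYYGGAYGGAGGZYYGGAYGGAGGZYGGAYGGAZYYYGGAYGGAGGZYYGGAYGGAGGZYGGAYGGAZYYGGAYGGAGGZYYGGAYGGAGGZZYYYYGGAYGGAGGZYYGGAYGGAGGZYGGAYGGAZYYYGGAYGGAGGZYYGGAYGGAGGZYGGAYGGAZYYGGAYGGAGGZYYGGAYGGAGGZZYYYGGAYGGAGGZYYGGAYGGAGGZYGGAYGGAZYYYGGAYGGAGGZYYGGAYGGAGGZYGGAYGGAZZYYYYGGAYGGAGGZYYGGAYGGAGGZYGGAYGGAZYYYGGAYGGAGGZYYGGAYGGAGGZYGGAYGGAZYYGGAYGGAGGZYYGGAYGGAGGZZYYYYGGAYGGAGGZYYGGAYGGAGGZYGGAYGGAZYYYGGAYGGAGGZYYGGAYGGAGGZYGGAYGGAZYYGGAYGGAGGZYYGGAYGGAGGZZZY  (69 'Z')

Answer: 69


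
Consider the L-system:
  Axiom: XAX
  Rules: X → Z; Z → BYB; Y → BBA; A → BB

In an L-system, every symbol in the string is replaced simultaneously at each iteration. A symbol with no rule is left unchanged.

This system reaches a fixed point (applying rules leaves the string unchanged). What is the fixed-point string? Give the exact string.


Step 0: XAX
Step 1: ZBBZ
Step 2: BYBBBBYB
Step 3: BBBABBBBBBAB
Step 4: BBBBBBBBBBBBBB
Step 5: BBBBBBBBBBBBBB  (unchanged — fixed point at step 4)

Answer: BBBBBBBBBBBBBB


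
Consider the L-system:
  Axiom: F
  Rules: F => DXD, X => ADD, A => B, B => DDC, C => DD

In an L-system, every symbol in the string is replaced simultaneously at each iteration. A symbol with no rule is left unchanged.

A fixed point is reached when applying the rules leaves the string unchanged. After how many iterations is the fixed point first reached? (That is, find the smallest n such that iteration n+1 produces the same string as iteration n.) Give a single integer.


Answer: 5

Derivation:
Step 0: F
Step 1: DXD
Step 2: DADDD
Step 3: DBDDD
Step 4: DDDCDDD
Step 5: DDDDDDDD
Step 6: DDDDDDDD  (unchanged — fixed point at step 5)


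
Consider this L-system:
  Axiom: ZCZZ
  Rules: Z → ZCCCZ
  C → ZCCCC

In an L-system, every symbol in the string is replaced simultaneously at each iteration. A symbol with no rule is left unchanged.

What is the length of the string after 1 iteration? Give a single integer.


Step 0: length = 4
Step 1: length = 20

Answer: 20


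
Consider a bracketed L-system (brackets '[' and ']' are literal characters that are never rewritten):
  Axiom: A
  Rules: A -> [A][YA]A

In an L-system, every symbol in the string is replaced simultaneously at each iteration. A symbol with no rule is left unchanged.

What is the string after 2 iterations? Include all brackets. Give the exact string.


Answer: [[A][YA]A][Y[A][YA]A][A][YA]A

Derivation:
Step 0: A
Step 1: [A][YA]A
Step 2: [[A][YA]A][Y[A][YA]A][A][YA]A


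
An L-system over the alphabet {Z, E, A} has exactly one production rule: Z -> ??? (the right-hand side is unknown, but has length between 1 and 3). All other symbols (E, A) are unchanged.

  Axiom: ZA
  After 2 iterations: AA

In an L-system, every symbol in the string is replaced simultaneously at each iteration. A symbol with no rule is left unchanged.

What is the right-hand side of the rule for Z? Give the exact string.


Answer: A

Derivation:
Trying Z -> A:
  Step 0: ZA
  Step 1: AA
  Step 2: AA
Matches the given result.


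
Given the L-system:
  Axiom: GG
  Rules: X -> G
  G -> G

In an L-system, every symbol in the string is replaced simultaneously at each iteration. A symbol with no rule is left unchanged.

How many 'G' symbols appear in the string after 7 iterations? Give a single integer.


Step 0: GG  (2 'G')
Step 1: GG  (2 'G')
Step 2: GG  (2 'G')
Step 3: GG  (2 'G')
Step 4: GG  (2 'G')
Step 5: GG  (2 'G')
Step 6: GG  (2 'G')
Step 7: GG  (2 'G')

Answer: 2


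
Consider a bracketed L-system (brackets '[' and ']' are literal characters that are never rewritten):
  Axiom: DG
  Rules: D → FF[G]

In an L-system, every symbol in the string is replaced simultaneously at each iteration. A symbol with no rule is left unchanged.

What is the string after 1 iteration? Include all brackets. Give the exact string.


Answer: FF[G]G

Derivation:
Step 0: DG
Step 1: FF[G]G


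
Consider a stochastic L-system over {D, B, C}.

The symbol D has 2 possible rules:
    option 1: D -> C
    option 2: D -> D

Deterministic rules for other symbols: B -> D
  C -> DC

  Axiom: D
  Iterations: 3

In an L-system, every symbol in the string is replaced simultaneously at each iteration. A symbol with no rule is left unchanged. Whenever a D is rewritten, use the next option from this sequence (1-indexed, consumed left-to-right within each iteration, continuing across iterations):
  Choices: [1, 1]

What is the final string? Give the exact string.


Step 0: D
Step 1: C  (used choices [1])
Step 2: DC  (used choices [])
Step 3: CDC  (used choices [1])

Answer: CDC


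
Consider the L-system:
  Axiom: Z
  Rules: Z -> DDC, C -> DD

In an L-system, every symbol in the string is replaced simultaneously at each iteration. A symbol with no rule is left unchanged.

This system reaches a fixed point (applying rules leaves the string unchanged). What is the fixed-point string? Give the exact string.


Step 0: Z
Step 1: DDC
Step 2: DDDD
Step 3: DDDD  (unchanged — fixed point at step 2)

Answer: DDDD


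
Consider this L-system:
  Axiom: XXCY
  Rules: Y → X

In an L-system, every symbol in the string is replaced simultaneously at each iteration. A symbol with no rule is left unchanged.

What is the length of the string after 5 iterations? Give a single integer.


Answer: 4

Derivation:
Step 0: length = 4
Step 1: length = 4
Step 2: length = 4
Step 3: length = 4
Step 4: length = 4
Step 5: length = 4


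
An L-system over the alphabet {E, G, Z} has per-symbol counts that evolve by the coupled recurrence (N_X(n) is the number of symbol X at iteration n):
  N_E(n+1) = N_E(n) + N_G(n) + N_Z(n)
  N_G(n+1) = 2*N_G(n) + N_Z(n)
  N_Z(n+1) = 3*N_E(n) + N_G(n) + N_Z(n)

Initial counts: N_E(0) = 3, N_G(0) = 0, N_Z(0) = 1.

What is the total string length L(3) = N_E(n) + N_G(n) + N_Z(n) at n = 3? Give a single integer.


Answer: 177

Derivation:
Step 0: N_E=3, N_G=0, N_Z=1, L=4
Step 1: N_E=4, N_G=1, N_Z=10, L=15
Step 2: N_E=15, N_G=12, N_Z=23, L=50
Step 3: N_E=50, N_G=47, N_Z=80, L=177


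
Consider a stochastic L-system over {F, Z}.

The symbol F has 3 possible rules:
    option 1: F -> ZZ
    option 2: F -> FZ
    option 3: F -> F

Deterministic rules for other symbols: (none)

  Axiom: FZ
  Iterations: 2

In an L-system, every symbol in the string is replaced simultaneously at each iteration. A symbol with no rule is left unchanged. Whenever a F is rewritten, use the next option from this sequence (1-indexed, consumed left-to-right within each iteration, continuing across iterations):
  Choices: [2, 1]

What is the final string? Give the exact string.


Answer: ZZZZ

Derivation:
Step 0: FZ
Step 1: FZZ  (used choices [2])
Step 2: ZZZZ  (used choices [1])


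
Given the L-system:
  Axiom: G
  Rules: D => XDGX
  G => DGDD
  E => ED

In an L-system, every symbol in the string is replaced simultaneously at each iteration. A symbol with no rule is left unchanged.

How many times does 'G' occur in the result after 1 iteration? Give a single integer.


Answer: 1

Derivation:
Step 0: G  (1 'G')
Step 1: DGDD  (1 'G')


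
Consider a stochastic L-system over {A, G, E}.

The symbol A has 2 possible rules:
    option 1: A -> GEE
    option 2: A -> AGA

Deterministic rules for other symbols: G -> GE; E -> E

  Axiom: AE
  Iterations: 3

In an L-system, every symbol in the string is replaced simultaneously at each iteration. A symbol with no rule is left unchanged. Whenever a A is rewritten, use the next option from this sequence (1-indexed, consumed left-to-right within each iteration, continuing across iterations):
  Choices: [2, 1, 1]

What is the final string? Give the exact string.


Step 0: AE
Step 1: AGAE  (used choices [2])
Step 2: GEEGEGEEE  (used choices [1, 1])
Step 3: GEEEGEEGEEEE  (used choices [])

Answer: GEEEGEEGEEEE


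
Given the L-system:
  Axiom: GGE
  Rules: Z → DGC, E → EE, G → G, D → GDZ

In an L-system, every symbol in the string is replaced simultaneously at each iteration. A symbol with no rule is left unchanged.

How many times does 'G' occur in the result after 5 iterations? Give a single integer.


Answer: 2

Derivation:
Step 0: GGE  (2 'G')
Step 1: GGEE  (2 'G')
Step 2: GGEEEE  (2 'G')
Step 3: GGEEEEEEEE  (2 'G')
Step 4: GGEEEEEEEEEEEEEEEE  (2 'G')
Step 5: GGEEEEEEEEEEEEEEEEEEEEEEEEEEEEEEEE  (2 'G')


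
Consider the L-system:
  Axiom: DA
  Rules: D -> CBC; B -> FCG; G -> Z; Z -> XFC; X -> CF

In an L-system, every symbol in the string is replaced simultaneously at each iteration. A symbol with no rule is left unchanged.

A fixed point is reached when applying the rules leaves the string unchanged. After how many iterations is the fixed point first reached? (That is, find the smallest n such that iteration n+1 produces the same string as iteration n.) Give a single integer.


Answer: 5

Derivation:
Step 0: DA
Step 1: CBCA
Step 2: CFCGCA
Step 3: CFCZCA
Step 4: CFCXFCCA
Step 5: CFCCFFCCA
Step 6: CFCCFFCCA  (unchanged — fixed point at step 5)


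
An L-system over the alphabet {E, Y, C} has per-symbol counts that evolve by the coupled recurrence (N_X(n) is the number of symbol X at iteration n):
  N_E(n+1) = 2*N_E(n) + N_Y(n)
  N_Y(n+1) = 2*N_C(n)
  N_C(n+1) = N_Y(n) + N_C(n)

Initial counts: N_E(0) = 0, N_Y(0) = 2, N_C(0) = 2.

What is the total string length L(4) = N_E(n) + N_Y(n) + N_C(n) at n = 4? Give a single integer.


Answer: 128

Derivation:
Step 0: N_E=0, N_Y=2, N_C=2, L=4
Step 1: N_E=2, N_Y=4, N_C=4, L=10
Step 2: N_E=8, N_Y=8, N_C=8, L=24
Step 3: N_E=24, N_Y=16, N_C=16, L=56
Step 4: N_E=64, N_Y=32, N_C=32, L=128


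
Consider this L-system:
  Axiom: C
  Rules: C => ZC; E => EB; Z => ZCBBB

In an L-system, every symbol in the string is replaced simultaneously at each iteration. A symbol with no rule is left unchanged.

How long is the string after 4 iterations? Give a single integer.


Answer: 37

Derivation:
Step 0: length = 1
Step 1: length = 2
Step 2: length = 7
Step 3: length = 17
Step 4: length = 37


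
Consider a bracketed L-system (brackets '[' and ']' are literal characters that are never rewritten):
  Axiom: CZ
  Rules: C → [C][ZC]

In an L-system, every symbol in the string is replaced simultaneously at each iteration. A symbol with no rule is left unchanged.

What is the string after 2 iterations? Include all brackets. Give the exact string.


Answer: [[C][ZC]][Z[C][ZC]]Z

Derivation:
Step 0: CZ
Step 1: [C][ZC]Z
Step 2: [[C][ZC]][Z[C][ZC]]Z


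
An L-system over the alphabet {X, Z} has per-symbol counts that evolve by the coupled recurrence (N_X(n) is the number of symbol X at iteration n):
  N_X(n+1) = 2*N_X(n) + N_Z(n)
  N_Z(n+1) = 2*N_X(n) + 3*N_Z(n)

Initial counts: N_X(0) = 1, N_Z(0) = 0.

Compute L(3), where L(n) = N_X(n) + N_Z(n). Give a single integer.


Answer: 64

Derivation:
Step 0: N_X=1, N_Z=0, L=1
Step 1: N_X=2, N_Z=2, L=4
Step 2: N_X=6, N_Z=10, L=16
Step 3: N_X=22, N_Z=42, L=64


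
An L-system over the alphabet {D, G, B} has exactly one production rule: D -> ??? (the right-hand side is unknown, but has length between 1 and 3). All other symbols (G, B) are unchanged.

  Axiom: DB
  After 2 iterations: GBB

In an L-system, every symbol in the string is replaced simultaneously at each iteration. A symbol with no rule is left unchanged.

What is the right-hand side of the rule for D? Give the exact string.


Trying D -> GB:
  Step 0: DB
  Step 1: GBB
  Step 2: GBB
Matches the given result.

Answer: GB


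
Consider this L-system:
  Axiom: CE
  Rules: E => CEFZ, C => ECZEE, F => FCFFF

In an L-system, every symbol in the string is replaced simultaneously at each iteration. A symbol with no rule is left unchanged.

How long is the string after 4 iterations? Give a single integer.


Answer: 484

Derivation:
Step 0: length = 2
Step 1: length = 9
Step 2: length = 33
Step 3: length = 123
Step 4: length = 484


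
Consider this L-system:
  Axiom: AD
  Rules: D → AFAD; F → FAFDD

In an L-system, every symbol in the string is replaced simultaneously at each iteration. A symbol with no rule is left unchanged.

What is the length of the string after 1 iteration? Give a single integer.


Answer: 5

Derivation:
Step 0: length = 2
Step 1: length = 5


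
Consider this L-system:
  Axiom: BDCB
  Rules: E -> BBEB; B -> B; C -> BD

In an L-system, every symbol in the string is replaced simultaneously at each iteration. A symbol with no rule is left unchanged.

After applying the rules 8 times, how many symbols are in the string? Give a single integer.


Step 0: length = 4
Step 1: length = 5
Step 2: length = 5
Step 3: length = 5
Step 4: length = 5
Step 5: length = 5
Step 6: length = 5
Step 7: length = 5
Step 8: length = 5

Answer: 5


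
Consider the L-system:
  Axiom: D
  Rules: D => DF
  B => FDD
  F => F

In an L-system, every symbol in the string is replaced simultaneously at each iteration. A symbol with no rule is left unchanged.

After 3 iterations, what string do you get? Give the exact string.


Answer: DFFF

Derivation:
Step 0: D
Step 1: DF
Step 2: DFF
Step 3: DFFF


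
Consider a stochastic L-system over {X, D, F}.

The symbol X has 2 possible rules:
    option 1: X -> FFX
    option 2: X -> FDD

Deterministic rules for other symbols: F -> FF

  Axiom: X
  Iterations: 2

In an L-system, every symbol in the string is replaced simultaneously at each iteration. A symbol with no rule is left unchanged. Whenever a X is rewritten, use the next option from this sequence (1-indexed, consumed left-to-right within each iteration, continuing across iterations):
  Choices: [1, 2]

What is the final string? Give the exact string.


Step 0: X
Step 1: FFX  (used choices [1])
Step 2: FFFFFDD  (used choices [2])

Answer: FFFFFDD


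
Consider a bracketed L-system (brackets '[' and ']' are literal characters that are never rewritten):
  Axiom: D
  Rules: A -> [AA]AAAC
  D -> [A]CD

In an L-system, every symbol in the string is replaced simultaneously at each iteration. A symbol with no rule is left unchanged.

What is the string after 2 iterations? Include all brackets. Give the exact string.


Answer: [[AA]AAAC]C[A]CD

Derivation:
Step 0: D
Step 1: [A]CD
Step 2: [[AA]AAAC]C[A]CD


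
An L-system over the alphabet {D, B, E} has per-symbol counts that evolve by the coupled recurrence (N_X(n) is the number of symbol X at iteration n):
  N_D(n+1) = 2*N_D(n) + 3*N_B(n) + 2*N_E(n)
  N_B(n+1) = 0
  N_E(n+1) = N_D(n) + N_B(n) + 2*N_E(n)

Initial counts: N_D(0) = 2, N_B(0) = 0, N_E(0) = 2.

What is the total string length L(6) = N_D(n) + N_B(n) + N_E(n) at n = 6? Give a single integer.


Step 0: N_D=2, N_B=0, N_E=2, L=4
Step 1: N_D=8, N_B=0, N_E=6, L=14
Step 2: N_D=28, N_B=0, N_E=20, L=48
Step 3: N_D=96, N_B=0, N_E=68, L=164
Step 4: N_D=328, N_B=0, N_E=232, L=560
Step 5: N_D=1120, N_B=0, N_E=792, L=1912
Step 6: N_D=3824, N_B=0, N_E=2704, L=6528

Answer: 6528


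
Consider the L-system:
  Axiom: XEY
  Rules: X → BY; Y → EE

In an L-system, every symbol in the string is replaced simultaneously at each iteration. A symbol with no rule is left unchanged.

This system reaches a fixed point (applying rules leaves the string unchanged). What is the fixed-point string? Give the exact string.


Answer: BEEEEE

Derivation:
Step 0: XEY
Step 1: BYEEE
Step 2: BEEEEE
Step 3: BEEEEE  (unchanged — fixed point at step 2)


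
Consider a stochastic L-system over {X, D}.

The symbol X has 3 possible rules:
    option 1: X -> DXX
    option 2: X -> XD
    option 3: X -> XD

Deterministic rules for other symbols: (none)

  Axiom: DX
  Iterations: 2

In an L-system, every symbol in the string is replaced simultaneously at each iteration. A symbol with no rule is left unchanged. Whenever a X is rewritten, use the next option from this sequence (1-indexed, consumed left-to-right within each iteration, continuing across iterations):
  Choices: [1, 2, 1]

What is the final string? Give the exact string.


Step 0: DX
Step 1: DDXX  (used choices [1])
Step 2: DDXDDXX  (used choices [2, 1])

Answer: DDXDDXX
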